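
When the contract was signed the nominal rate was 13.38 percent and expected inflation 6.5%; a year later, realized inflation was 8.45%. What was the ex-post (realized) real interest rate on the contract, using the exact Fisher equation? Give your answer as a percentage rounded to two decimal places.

4.55%

Ex-post: (1 + 0.1338)/(1 + 0.0845) − 1 = 4.5459%
So the realized real rate is 4.55%.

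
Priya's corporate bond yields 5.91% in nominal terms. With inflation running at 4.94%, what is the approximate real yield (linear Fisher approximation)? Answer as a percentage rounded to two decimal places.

0.97%

r ≈ i − π = 5.91% − 4.94% = 0.97%.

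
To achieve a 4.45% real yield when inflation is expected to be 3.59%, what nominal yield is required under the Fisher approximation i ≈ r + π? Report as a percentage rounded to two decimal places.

8.04%

i ≈ r + π = 4.45% + 3.59% = 8.04%.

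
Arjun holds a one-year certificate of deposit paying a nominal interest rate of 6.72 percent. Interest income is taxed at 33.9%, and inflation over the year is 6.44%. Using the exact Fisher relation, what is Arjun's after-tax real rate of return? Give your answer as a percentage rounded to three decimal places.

-1.877%

After-tax nominal return = 6.72% × (1 − 0.339) = 4.44192%.
1 + r = 1.0444192 / 1.06440 = 0.981228
After-tax real rate = 0.981228 − 1 → -1.877%.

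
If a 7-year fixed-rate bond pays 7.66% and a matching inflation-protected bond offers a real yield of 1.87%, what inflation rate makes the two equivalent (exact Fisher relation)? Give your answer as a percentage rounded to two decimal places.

5.68%

(1 + π) = (1 + i)/(1 + r) = 1.07660 / 1.01870 = 1.056837
Break-even inflation = 1.056837 − 1 → 5.68%.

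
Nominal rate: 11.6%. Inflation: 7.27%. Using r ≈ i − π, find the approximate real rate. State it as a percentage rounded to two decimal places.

4.33%

r ≈ i − π = 11.6% − 7.27% = 4.33%.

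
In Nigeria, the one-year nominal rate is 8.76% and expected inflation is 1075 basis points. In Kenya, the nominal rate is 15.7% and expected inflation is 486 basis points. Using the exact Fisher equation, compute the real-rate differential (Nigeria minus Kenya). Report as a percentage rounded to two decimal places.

Nigeria: (1 + 0.0876)/(1 + 0.1075) − 1 = -1.7968%
Kenya: (1 + 0.1570)/(1 + 0.0486) − 1 = 10.3376%
Differential = -1.7968% − 10.3376% = -12.1344% → -12.13%.

-12.13%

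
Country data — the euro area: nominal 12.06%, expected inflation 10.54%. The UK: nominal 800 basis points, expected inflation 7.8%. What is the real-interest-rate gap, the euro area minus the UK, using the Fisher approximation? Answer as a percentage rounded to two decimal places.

1.32%

The euro area: 12.06% − 10.54% = 1.520%
The UK: 8% − 7.8% = 0.200%
Differential = 1.320% → 1.32%.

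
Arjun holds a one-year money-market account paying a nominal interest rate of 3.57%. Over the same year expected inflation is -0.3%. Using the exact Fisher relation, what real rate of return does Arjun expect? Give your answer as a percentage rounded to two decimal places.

By the Fisher relation, 1 + r = (1 + i)/(1 + π).
1 + r = 1.03570 / 0.99700 = 1.038816
r = 1.038816 − 1 = 3.8816%, i.e. 3.88%.

3.88%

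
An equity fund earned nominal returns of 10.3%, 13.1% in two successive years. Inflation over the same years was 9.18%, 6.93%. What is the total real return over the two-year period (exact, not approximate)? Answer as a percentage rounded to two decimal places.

Compound the nominal returns: 1.1030 × 1.1310 = 1.247493.
Compound inflation: 1.0918 × 1.0693 = 1.167462.
Deflate: 1.247493 / 1.167462 = 1.068552.
Total real return = 1.068552 − 1 → 6.86%.

6.86%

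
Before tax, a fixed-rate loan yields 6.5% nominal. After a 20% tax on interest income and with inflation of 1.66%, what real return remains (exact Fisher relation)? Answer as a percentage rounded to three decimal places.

3.482%

After-tax nominal return = 6.5% × (1 − 0.2) = 5.2000%.
1 + r = 1.05200 / 1.01660 = 1.034822
After-tax real rate = 1.034822 − 1 → 3.482%.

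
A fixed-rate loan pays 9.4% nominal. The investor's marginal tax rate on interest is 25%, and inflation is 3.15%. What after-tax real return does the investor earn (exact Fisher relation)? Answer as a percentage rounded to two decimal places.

After-tax nominal return = 9.4% × (1 − 0.25) = 7.0500%.
1 + r = 1.07050 / 1.03150 = 1.037809
After-tax real rate = 1.037809 − 1 → 3.78%.

3.78%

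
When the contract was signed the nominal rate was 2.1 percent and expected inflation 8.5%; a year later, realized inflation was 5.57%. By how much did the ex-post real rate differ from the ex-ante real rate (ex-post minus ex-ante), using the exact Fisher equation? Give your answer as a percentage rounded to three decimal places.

Ex-ante: (1 + 0.0210)/(1 + 0.0850) − 1 = -5.8986%
Ex-post: (1 + 0.0210)/(1 + 0.0557) − 1 = -3.2869%
Difference (ex-post − ex-ante) = 2.6117% → 2.612%.

2.612%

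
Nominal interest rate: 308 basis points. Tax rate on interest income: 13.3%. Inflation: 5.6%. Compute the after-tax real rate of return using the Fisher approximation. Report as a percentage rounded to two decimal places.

After-tax nominal return = 3.08% × (1 − 0.133) = 2.67036%.
r ≈ 2.67036% − 5.6% → -2.93%.

-2.93%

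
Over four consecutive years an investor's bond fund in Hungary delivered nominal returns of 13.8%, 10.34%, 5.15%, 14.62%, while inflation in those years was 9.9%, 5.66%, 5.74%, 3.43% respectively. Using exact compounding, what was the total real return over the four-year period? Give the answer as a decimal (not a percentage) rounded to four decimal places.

0.1917

Nominal growth factor = 1.1380 × 1.1034 × 1.0515 × 1.1462 = 1.513369
Price-level growth factor = 1.0990 × 1.0566 × 1.0574 × 1.0343 = 1.269972
Real growth factor = 1.513369 / 1.269972 = 1.191656
Total real return = 1.191656 − 1 → 0.1917.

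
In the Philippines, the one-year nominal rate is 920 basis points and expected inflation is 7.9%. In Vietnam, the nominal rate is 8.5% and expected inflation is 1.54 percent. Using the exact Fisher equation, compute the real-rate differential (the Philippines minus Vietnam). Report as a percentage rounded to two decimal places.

The Philippines: (1 + 0.0920)/(1 + 0.0790) − 1 = 1.2048%
Vietnam: (1 + 0.0850)/(1 + 0.0154) − 1 = 6.8544%
Differential = 1.2048% − 6.8544% = -5.6496% → -5.65%.

-5.65%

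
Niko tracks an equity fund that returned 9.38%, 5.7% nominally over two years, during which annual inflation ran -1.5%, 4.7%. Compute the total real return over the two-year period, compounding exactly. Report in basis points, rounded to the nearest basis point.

Compound the nominal returns: 1.0938 × 1.0570 = 1.156147.
Compound inflation: 0.9850 × 1.0470 = 1.031295.
Deflate: 1.156147 / 1.031295 = 1.121063.
Total real return = 1.121063 − 1 → 1211 basis points.

1211 basis points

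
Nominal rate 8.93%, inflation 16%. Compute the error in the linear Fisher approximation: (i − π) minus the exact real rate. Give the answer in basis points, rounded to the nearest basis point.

-98 basis points

Approximate: r ≈ 8.930% − 16.000% = -7.0700%
Exact: (1 + 0.0893)/(1 + 0.1600) − 1 = -6.0948%
Error = -7.0700% − (-6.0948%) = -0.9752% → -98 basis points.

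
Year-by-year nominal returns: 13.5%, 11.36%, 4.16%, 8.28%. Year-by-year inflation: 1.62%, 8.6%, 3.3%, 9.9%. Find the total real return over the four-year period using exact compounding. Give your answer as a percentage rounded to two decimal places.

13.78%

Nominal growth factor = 1.1350 × 1.1136 × 1.0416 × 1.0828 = 1.425523
Price-level growth factor = 1.0162 × 1.0860 × 1.0330 × 1.0990 = 1.252873
Real growth factor = 1.425523 / 1.252873 = 1.137804
Total real return = 1.137804 − 1 → 13.78%.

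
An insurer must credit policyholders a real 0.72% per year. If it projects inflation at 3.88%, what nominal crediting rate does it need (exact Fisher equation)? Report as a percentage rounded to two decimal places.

4.63%

(1 + i) = (1 + r)(1 + π) = 1.00720 × 1.03880 = 1.04627936
i = 1.04627936 − 1, so the required nominal rate is 4.63%.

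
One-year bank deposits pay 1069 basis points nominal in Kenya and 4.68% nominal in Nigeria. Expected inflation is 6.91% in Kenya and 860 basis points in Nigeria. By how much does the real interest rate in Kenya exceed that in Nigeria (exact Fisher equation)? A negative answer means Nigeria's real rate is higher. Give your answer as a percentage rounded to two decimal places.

7.15%

Kenya: (1 + 0.1069)/(1 + 0.0691) − 1 = 3.5357%
Nigeria: (1 + 0.0468)/(1 + 0.0860) − 1 = -3.6096%
Differential = 3.5357% − (-3.6096%) = 7.1453% → 7.15%.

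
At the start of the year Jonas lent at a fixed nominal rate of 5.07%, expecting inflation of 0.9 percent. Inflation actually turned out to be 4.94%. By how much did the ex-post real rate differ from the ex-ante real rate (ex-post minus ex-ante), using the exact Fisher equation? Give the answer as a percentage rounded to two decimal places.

Ex-ante: (1 + 0.0507)/(1 + 0.0090) − 1 = 4.1328%
Ex-post: (1 + 0.0507)/(1 + 0.0494) − 1 = 0.1239%
Difference (ex-post − ex-ante) = -4.0089% → -4.01%.

-4.01%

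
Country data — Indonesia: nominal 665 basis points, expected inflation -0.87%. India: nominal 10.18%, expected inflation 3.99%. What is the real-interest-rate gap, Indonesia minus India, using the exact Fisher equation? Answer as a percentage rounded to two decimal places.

Indonesia: (1 + 0.0665)/(1 − 0.0087) − 1 = 7.5860%
India: (1 + 0.1018)/(1 + 0.0399) − 1 = 5.9525%
Differential = 7.5860% − 5.9525% = 1.6335% → 1.63%.

1.63%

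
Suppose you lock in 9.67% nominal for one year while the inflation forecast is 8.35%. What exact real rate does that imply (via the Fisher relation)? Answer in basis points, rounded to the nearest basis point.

By the Fisher relation, 1 + r = (1 + i)/(1 + π).
1 + r = 1.09670 / 1.08350 = 1.012183
r = 1.012183 − 1 = 1.2183%, i.e. 122 basis points.

122 basis points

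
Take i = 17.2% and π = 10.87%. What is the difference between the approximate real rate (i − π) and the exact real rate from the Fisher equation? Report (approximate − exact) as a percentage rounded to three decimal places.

0.621%

Approximate: r ≈ 17.200% − 10.870% = 6.3300%
Exact: (1 + 0.1720)/(1 + 0.1087) − 1 = 5.7094%
Error = 6.3300% − 5.7094% = 0.6206% → 0.621%.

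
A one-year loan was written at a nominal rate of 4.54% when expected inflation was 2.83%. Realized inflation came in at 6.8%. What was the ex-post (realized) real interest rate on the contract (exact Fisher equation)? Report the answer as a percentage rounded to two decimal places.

-2.12%

Ex-post: (1 + 0.0454)/(1 + 0.0680) − 1 = -2.1161%
So the realized real rate is -2.12%.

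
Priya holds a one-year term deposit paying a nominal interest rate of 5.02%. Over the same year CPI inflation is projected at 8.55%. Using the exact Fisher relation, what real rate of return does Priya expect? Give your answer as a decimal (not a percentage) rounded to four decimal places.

-0.0325

1 + r = 1.05020 / 1.08550 = 0.967480
r = 0.967480 − 1 = -3.2520%, i.e. -0.0325.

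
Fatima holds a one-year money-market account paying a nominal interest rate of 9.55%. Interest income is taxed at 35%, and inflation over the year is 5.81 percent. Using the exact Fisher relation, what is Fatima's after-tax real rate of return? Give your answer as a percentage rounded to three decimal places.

0.376%

After-tax nominal return = 9.55% × (1 − 0.35) = 6.2075%.
1 + r = 1.062075 / 1.05810 = 1.003757
After-tax real rate = 1.003757 − 1 → 0.376%.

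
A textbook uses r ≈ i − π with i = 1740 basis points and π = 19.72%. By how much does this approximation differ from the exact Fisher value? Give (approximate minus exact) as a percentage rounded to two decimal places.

-0.38%

Approximate: r ≈ 17.400% − 19.720% = -2.3200%
Exact: (1 + 0.1740)/(1 + 0.1972) − 1 = -1.9379%
Error = -2.3200% − (-1.9379%) = -0.3821% → -0.38%.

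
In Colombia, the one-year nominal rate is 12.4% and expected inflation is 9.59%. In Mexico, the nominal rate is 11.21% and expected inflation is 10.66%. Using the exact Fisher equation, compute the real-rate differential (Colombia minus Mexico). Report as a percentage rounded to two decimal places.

Colombia: (1 + 0.1240)/(1 + 0.0959) − 1 = 2.5641%
Mexico: (1 + 0.1121)/(1 + 0.1066) − 1 = 0.4970%
Differential = 2.5641% − 0.4970% = 2.0671% → 2.07%.

2.07%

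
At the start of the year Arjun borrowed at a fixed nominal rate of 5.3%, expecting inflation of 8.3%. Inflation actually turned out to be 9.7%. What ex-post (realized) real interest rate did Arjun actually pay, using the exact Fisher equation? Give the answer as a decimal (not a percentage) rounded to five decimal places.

Ex-post: (1 + 0.0530)/(1 + 0.0970) − 1 = -4.0109%
So the realized real rate is -0.04011.

-0.04011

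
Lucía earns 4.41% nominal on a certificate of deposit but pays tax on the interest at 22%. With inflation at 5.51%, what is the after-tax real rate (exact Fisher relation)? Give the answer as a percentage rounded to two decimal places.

After-tax nominal return = 4.41% × (1 − 0.22) = 3.4398%.
1 + r = 1.034398 / 1.05510 = 0.980379
After-tax real rate = 0.980379 − 1 → -1.96%.

-1.96%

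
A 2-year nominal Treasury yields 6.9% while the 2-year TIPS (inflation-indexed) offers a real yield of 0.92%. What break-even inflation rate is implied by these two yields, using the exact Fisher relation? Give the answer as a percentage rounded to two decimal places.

(1 + π) = (1 + i)/(1 + r) = 1.06900 / 1.00920 = 1.059255
Break-even inflation = 1.059255 − 1 → 5.93%.

5.93%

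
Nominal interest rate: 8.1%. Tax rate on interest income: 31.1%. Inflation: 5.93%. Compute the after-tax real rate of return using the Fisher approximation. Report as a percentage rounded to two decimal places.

After-tax nominal return = 8.1% × (1 − 0.311) = 5.5809%.
r ≈ 5.5809% − 5.93% → -0.35%.

-0.35%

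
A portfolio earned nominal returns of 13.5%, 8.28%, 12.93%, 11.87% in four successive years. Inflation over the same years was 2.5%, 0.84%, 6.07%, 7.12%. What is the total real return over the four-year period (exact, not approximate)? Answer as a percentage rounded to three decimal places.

Compound the nominal returns: 1.1350 × 1.0828 × 1.1293 × 1.1187 = 1.552627.
Compound inflation: 1.0250 × 1.0084 × 1.0607 × 1.0712 = 1.174410.
Deflate: 1.552627 / 1.174410 = 1.322048.
Total real return = 1.322048 − 1 → 32.205%.

32.205%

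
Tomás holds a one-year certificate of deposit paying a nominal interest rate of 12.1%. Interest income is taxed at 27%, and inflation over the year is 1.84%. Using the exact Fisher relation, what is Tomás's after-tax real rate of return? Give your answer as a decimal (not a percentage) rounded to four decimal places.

0.0687

After-tax nominal return = 12.1% × (1 − 0.27) = 8.8330%.
1 + r = 1.08833 / 1.01840 = 1.068667
After-tax real rate = 1.068667 − 1 → 0.0687.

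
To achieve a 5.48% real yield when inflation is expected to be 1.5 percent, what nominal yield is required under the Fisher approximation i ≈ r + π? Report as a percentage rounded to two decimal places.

i ≈ r + π = 5.48% + 1.5% = 6.98%.

6.98%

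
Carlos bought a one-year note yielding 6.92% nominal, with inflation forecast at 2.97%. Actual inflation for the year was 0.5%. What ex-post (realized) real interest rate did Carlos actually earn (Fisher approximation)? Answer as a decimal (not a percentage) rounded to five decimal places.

0.06420

Ex-post: 6.92% − 0.5% = 6.420%
So the realized real rate is 0.06420.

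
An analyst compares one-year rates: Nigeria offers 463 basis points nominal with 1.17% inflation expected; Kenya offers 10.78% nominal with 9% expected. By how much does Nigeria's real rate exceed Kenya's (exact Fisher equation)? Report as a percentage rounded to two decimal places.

Nigeria: (1 + 0.0463)/(1 + 0.0117) − 1 = 3.4200%
Kenya: (1 + 0.1078)/(1 + 0.0900) − 1 = 1.6330%
Differential = 3.4200% − 1.6330% = 1.7870% → 1.79%.

1.79%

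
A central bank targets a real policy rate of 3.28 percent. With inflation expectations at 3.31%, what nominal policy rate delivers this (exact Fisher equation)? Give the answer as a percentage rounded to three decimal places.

(1 + i) = (1 + r)(1 + π) = 1.03280 × 1.03310 = 1.06698568
i = 1.06698568 − 1, so the required nominal rate is 6.699%.

6.699%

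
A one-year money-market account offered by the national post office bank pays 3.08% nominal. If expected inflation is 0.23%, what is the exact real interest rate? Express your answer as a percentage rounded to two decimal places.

By the Fisher equation, 1 + r = (1 + i)/(1 + π).
1 + r = 1.03080 / 1.00230 = 1.028435
r = 1.028435 − 1 = 2.8435%, i.e. 2.84%.

2.84%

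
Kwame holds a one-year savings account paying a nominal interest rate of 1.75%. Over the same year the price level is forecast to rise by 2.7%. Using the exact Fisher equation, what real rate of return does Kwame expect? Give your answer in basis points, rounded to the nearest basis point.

By the Fisher equation, 1 + r = (1 + i)/(1 + π).
1 + r = 1.01750 / 1.02700 = 0.9907498
r = 0.9907498 − 1 = -0.92502%, i.e. -93 basis points.

-93 basis points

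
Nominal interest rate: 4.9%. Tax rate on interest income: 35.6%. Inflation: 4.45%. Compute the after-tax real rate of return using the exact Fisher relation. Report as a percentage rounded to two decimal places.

After-tax nominal return = 4.9% × (1 − 0.356) = 3.1556%.
1 + r = 1.031556 / 1.04450 = 0.987607
After-tax real rate = 0.987607 − 1 → -1.24%.

-1.24%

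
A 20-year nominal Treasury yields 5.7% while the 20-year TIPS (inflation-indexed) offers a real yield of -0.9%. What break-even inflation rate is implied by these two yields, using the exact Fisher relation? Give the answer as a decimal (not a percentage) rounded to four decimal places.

0.0666

(1 + π) = (1 + i)/(1 + r) = 1.05700 / 0.99100 = 1.066599
Break-even inflation = 1.066599 − 1 → 0.0666.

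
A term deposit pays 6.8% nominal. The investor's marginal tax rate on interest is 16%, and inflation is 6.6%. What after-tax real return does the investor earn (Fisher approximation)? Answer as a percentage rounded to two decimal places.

After-tax nominal return = 6.8% × (1 − 0.16) = 5.7120%.
r ≈ 5.7120% − 6.6% → -0.89%.

-0.89%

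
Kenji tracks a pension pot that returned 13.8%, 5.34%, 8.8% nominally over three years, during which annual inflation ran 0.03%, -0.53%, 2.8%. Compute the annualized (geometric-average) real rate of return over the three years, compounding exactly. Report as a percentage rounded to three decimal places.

Nominal growth factor = 1.1380 × 1.0534 × 1.0880 = 1.30426089
Price-level growth factor = 1.0003 × 0.9947 × 1.0280 = 1.02285837
Real growth factor = 1.30426089 / 1.02285837 = 1.27511387
Annualized real rate = 1.27511387^(1/3) − 1 = 8.4384% → 8.438%.

8.438%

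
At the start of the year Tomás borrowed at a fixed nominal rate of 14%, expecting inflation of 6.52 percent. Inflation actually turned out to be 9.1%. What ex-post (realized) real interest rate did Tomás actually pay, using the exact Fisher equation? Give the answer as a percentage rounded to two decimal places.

4.49%

Ex-post: (1 + 0.1400)/(1 + 0.0910) − 1 = 4.4913%
So the realized real rate is 4.49%.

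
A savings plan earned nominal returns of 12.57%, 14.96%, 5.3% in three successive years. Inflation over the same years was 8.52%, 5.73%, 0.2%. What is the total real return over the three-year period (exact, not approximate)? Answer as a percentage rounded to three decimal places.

18.528%

Nominal growth factor = 1.1257 × 1.1496 × 1.0530 = 1.362692
Price-level growth factor = 1.0852 × 1.0573 × 1.0020 = 1.149677
Real growth factor = 1.362692 / 1.149677 = 1.185283
Total real return = 1.185283 − 1 → 18.528%.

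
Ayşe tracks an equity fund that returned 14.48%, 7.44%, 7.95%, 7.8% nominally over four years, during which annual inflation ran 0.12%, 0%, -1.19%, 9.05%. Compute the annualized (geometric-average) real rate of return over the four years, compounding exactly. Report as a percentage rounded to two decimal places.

7.32%

Compound the nominal returns: 1.1448 × 1.0744 × 1.0795 × 1.0780 = 1.43132095.
Compound inflation: 1.0012 × 1.0000 × 0.9881 × 1.0905 = 1.07881608.
Deflate: 1.43132095 / 1.07881608 = 1.32675159.
Annualized real rate = 1.32675159^(1/4) − 1 = 7.3241% → 7.32%.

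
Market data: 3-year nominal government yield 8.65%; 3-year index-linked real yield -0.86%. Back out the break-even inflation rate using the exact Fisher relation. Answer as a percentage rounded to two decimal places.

(1 + π) = (1 + i)/(1 + r) = 1.08650 / 0.99140 = 1.095925
Break-even inflation = 1.095925 − 1 → 9.59%.

9.59%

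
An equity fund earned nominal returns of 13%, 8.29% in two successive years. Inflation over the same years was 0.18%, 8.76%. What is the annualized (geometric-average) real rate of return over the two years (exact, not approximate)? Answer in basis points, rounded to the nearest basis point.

598 basis points

Nominal growth factor = 1.1300 × 1.0829 = 1.22367700
Price-level growth factor = 1.0018 × 1.0876 = 1.08955768
Real growth factor = 1.22367700 / 1.08955768 = 1.12309520
Annualized real rate = 1.12309520^(1/2) − 1 = 5.9762% → 598 basis points.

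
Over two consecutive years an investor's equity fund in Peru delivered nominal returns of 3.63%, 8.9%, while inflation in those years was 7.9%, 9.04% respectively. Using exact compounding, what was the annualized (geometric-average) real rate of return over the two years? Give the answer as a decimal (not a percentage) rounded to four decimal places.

Compound the nominal returns: 1.0363 × 1.0890 = 1.12853070.
Compound inflation: 1.0790 × 1.0904 = 1.17654160.
Deflate: 1.12853070 / 1.17654160 = 0.95919320.
Annualized real rate = 0.95919320^(1/2) − 1 = -2.0616% → -0.0206.

-0.0206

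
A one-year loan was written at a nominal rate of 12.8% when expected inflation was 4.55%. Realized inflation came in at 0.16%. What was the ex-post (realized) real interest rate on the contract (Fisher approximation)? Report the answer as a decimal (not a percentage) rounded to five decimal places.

0.12640

Ex-post: 12.8% − 0.16% = 12.640%
So the realized real rate is 0.12640.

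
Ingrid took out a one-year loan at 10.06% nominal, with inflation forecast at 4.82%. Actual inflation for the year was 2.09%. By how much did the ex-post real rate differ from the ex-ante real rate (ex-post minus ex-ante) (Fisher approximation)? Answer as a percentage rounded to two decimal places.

Ex-ante: 10.06% − 4.82% = 5.240%
Ex-post: 10.06% − 2.09% = 7.970%
Difference (ex-post − ex-ante) = 2.7300% → 2.73%.

2.73%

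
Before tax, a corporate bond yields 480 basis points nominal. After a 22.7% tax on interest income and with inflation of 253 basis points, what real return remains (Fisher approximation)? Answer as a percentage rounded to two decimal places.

1.18%

After-tax nominal return = 4.8% × (1 − 0.227) = 3.7104%.
r ≈ 3.7104% − 2.53% → 1.18%.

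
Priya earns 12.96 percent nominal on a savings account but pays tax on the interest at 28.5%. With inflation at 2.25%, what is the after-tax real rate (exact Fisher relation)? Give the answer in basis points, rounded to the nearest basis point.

686 basis points

After-tax nominal return = 12.96% × (1 − 0.285) = 9.2664%.
1 + r = 1.092664 / 1.02250 = 1.068620
After-tax real rate = 1.068620 − 1 → 686 basis points.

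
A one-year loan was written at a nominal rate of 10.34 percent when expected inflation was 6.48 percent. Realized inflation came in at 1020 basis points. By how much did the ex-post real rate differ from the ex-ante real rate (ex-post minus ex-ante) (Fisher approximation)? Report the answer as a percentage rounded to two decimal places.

Ex-ante: 10.34% − 6.48% = 3.860%
Ex-post: 10.34% − 10.2% = 0.140%
Difference (ex-post − ex-ante) = -3.7200% → -3.72%.

-3.72%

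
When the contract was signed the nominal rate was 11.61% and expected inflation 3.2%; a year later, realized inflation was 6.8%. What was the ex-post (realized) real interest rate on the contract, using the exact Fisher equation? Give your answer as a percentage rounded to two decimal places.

4.50%

Ex-post: (1 + 0.1161)/(1 + 0.0680) − 1 = 4.5037%
So the realized real rate is 4.50%.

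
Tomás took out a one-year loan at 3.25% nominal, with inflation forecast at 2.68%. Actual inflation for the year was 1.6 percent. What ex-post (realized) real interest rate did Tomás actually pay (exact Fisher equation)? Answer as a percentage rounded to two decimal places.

1.62%

Ex-post: (1 + 0.0325)/(1 + 0.0160) − 1 = 1.6240%
So the realized real rate is 1.62%.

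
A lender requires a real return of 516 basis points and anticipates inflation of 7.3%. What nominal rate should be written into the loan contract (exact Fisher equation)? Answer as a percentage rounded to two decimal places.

12.84%

(1 + i) = (1 + r)(1 + π) = 1.05160 × 1.07300 = 1.1283668
i = 1.1283668 − 1, so the required nominal rate is 12.84%.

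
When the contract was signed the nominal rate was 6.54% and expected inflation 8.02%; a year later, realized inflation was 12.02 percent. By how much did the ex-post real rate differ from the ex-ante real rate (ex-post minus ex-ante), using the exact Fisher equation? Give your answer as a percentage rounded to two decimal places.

-3.52%

Ex-ante: (1 + 0.0654)/(1 + 0.0802) − 1 = -1.3701%
Ex-post: (1 + 0.0654)/(1 + 0.1202) − 1 = -4.8920%
Difference (ex-post − ex-ante) = -3.5219% → -3.52%.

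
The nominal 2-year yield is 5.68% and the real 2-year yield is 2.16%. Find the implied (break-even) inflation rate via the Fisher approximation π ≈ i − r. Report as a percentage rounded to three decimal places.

π ≈ i − r = 5.68% − 2.16% → 3.520%.

3.520%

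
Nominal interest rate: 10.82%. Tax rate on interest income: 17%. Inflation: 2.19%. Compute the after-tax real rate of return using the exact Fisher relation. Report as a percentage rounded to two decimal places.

6.65%

After-tax nominal return = 10.82% × (1 − 0.17) = 8.9806%.
1 + r = 1.089806 / 1.02190 = 1.066451
After-tax real rate = 1.066451 − 1 → 6.65%.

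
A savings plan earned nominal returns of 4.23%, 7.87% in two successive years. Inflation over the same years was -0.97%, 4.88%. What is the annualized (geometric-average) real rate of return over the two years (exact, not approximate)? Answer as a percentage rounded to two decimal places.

4.04%

Nominal growth factor = 1.0423 × 1.0787 = 1.12432901
Price-level growth factor = 0.9903 × 1.0488 = 1.03862664
Real growth factor = 1.12432901 / 1.03862664 = 1.08251509
Annualized real rate = 1.08251509^(1/2) − 1 = 4.0440% → 4.04%.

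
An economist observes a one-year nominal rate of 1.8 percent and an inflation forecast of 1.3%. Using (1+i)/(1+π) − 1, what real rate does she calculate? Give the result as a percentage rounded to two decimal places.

1 + r = 1.01800 / 1.01300 = 1.004936
r = 1.004936 − 1 = 0.4936%, i.e. 0.49%.

0.49%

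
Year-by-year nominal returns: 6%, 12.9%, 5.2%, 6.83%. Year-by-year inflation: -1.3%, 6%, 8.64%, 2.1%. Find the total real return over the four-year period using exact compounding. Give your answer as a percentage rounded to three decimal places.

Nominal growth factor = 1.0600 × 1.1290 × 1.0520 × 1.0683 = 1.3449582
Price-level growth factor = 0.9870 × 1.0600 × 1.0864 × 1.0210 = 1.1604823
Real growth factor = 1.3449582 / 1.1604823 = 1.1589648
Total real return = 1.1589648 − 1 → 15.896%.

15.896%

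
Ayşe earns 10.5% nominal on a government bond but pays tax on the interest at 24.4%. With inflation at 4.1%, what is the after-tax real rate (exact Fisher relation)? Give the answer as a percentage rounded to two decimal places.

After-tax nominal return = 10.5% × (1 − 0.244) = 7.9380%.
1 + r = 1.07938 / 1.04100 = 1.036868
After-tax real rate = 1.036868 − 1 → 3.69%.

3.69%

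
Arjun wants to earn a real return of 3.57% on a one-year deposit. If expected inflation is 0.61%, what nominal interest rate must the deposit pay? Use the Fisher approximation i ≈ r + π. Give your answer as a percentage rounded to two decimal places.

4.18%

i ≈ r + π = 3.57% + 0.61% = 4.18%.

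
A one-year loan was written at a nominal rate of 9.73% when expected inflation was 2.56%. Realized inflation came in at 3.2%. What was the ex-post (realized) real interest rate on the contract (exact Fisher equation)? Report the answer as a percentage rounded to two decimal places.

6.33%

Ex-post: (1 + 0.0973)/(1 + 0.0320) − 1 = 6.3275%
So the realized real rate is 6.33%.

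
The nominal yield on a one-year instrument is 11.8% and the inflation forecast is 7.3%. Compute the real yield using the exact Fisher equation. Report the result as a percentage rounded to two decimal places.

By the Fisher relation, 1 + r = (1 + i)/(1 + π).
1 + r = 1.11800 / 1.07300 = 1.041938
r = 1.041938 − 1 = 4.1938%, i.e. 4.19%.

4.19%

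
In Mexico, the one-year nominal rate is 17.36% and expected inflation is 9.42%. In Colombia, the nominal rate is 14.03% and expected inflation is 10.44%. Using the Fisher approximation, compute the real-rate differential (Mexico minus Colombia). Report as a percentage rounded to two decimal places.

4.35%

Mexico: 17.36% − 9.42% = 7.940%
Colombia: 14.03% − 10.44% = 3.590%
Differential = 4.350% → 4.35%.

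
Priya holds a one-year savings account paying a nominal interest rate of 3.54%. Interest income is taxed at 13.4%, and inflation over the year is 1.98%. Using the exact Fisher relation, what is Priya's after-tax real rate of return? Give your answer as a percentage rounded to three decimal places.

1.065%

After-tax nominal return = 3.54% × (1 − 0.134) = 3.06564%.
1 + r = 1.0306564 / 1.01980 = 1.010646
After-tax real rate = 1.010646 − 1 → 1.065%.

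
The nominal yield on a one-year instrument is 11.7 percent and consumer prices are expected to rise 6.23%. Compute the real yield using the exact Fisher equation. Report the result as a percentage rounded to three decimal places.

5.149%

By the Fisher equation, 1 + r = (1 + i)/(1 + π).
1 + r = 1.11700 / 1.06230 = 1.051492
r = 1.051492 − 1 = 5.1492%, i.e. 5.149%.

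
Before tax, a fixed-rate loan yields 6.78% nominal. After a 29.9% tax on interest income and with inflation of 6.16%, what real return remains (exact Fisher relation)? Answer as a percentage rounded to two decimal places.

-1.33%

After-tax nominal return = 6.78% × (1 − 0.299) = 4.75278%.
1 + r = 1.0475278 / 1.06160 = 0.986744
After-tax real rate = 0.986744 − 1 → -1.33%.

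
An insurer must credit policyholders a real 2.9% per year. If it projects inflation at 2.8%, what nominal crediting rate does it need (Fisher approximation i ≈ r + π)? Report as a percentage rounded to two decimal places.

i ≈ r + π = 2.9% + 2.8% = 5.70%.

5.70%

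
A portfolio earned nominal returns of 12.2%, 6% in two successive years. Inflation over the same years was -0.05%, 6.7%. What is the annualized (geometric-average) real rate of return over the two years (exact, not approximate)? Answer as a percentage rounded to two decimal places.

5.60%

Nominal growth factor = 1.1220 × 1.0600 = 1.18932000
Price-level growth factor = 0.9995 × 1.0670 = 1.06646650
Real growth factor = 1.18932000 / 1.06646650 = 1.11519677
Annualized real rate = 1.11519677^(1/2) − 1 = 5.6029% → 5.60%.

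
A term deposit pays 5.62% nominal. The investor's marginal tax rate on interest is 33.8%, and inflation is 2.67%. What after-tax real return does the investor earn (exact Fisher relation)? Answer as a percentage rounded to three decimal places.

1.023%

After-tax nominal return = 5.62% × (1 − 0.338) = 3.72044%.
1 + r = 1.0372044 / 1.02670 = 1.010231
After-tax real rate = 1.010231 − 1 → 1.023%.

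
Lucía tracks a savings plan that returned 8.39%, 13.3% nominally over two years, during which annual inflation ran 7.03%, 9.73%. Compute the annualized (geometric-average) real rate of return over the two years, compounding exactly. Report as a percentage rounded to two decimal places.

Compound the nominal returns: 1.0839 × 1.1330 = 1.22805870.
Compound inflation: 1.0703 × 1.0973 = 1.17444019.
Deflate: 1.22805870 / 1.17444019 = 1.04565453.
Annualized real rate = 1.04565453^(1/2) − 1 = 2.2573% → 2.26%.

2.26%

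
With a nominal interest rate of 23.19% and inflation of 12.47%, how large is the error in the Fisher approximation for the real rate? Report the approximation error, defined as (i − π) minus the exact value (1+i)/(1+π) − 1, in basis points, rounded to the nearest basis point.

Approximate: r ≈ 23.190% − 12.470% = 10.7200%
Exact: (1 + 0.2319)/(1 + 0.1247) − 1 = 9.5314%
Error = 10.7200% − 9.5314% = 1.1886% → 119 basis points.

119 basis points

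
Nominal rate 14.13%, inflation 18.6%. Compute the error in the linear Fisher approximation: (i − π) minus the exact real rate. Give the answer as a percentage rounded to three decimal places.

-0.701%

Approximate: r ≈ 14.130% − 18.600% = -4.4700%
Exact: (1 + 0.1413)/(1 + 0.1860) − 1 = -3.7690%
Error = -4.4700% − (-3.7690%) = -0.7010% → -0.701%.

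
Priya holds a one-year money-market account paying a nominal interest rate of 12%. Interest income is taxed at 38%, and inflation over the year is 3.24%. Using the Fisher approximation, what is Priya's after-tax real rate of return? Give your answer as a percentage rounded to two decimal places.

4.20%

After-tax nominal return = 12% × (1 − 0.38) = 7.4400%.
r ≈ 7.4400% − 3.24% → 4.20%.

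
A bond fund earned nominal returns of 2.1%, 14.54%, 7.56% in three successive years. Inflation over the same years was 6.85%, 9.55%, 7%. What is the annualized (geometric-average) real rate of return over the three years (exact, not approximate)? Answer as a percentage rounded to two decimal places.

0.14%

Nominal growth factor = 1.0210 × 1.1454 × 1.0756 = 1.25786408
Price-level growth factor = 1.0685 × 1.0955 × 1.0700 = 1.25247967
Real growth factor = 1.25786408 / 1.25247967 = 1.00429900
Annualized real rate = 1.00429900^(1/3) − 1 = 0.1431% → 0.14%.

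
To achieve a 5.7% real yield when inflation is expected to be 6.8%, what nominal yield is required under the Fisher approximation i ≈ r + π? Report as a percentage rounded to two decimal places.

12.50%

i ≈ r + π = 5.7% + 6.8% = 12.50%.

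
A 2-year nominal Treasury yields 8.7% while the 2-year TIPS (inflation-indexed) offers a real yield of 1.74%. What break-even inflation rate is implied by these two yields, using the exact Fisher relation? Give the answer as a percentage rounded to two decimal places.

6.84%

(1 + π) = (1 + i)/(1 + r) = 1.08700 / 1.01740 = 1.068410
Break-even inflation = 1.068410 − 1 → 6.84%.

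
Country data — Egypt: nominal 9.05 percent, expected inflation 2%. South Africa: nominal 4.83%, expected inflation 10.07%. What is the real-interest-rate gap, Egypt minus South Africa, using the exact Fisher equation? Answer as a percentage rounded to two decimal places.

Egypt: (1 + 0.0905)/(1 + 0.0200) − 1 = 6.9118%
South Africa: (1 + 0.0483)/(1 + 0.1007) − 1 = -4.7606%
Differential = 6.9118% − (-4.7606%) = 11.6724% → 11.67%.

11.67%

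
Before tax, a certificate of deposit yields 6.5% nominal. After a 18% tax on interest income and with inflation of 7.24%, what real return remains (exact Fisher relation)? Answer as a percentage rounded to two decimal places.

After-tax nominal return = 6.5% × (1 − 0.18) = 5.3300%.
1 + r = 1.05330 / 1.07240 = 0.982189
After-tax real rate = 0.982189 − 1 → -1.78%.

-1.78%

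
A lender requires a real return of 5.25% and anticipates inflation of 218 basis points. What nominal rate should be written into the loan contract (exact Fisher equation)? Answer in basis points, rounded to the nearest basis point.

754 basis points

(1 + i) = (1 + r)(1 + π) = 1.05250 × 1.02180 = 1.0754445
i = 1.0754445 − 1, so the required nominal rate is 754 basis points.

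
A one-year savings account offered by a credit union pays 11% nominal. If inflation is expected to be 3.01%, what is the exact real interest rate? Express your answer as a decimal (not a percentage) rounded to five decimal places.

By the Fisher relation, 1 + r = (1 + i)/(1 + π).
1 + r = 1.11000 / 1.03010 = 1.0775653
r = 1.0775653 − 1 = 7.75653%, i.e. 0.07757.

0.07757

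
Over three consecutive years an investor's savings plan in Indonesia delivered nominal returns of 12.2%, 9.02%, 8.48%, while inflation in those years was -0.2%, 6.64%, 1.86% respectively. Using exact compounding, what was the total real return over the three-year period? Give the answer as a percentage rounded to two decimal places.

Compound the nominal returns: 1.1220 × 1.0902 × 1.0848 = 1.326932.
Compound inflation: 0.9980 × 1.0664 × 1.0186 = 1.084063.
Deflate: 1.326932 / 1.084063 = 1.224036.
Total real return = 1.224036 − 1 → 22.40%.

22.40%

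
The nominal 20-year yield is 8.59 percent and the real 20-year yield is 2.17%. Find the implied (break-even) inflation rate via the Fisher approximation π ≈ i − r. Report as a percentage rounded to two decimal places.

π ≈ i − r = 8.59% − 2.17% → 6.42%.

6.42%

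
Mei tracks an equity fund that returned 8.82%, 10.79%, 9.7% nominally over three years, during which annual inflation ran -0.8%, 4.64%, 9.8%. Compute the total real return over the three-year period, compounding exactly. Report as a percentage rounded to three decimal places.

16.039%

Compound the nominal returns: 1.0882 × 1.1079 × 1.0970 = 1.322562.
Compound inflation: 0.9920 × 1.0464 × 1.0980 = 1.139756.
Deflate: 1.322562 / 1.139756 = 1.160391.
Total real return = 1.160391 − 1 → 16.039%.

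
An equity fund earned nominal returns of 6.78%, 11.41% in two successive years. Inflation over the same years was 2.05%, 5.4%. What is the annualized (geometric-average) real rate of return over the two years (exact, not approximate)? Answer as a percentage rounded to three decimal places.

5.167%

Compound the nominal returns: 1.0678 × 1.1141 = 1.18963598.
Compound inflation: 1.0205 × 1.0540 = 1.07560700.
Deflate: 1.18963598 / 1.07560700 = 1.10601361.
Annualized real rate = 1.10601361^(1/2) − 1 = 5.1672% → 5.167%.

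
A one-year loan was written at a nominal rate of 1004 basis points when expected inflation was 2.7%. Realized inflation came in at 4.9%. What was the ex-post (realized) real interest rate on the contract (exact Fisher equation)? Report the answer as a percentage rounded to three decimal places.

4.900%

Ex-post: (1 + 0.1004)/(1 + 0.0490) − 1 = 4.8999%
So the realized real rate is 4.900%.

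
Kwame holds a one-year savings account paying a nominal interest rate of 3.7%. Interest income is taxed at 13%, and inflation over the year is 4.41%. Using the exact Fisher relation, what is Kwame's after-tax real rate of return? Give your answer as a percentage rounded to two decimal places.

After-tax nominal return = 3.7% × (1 − 0.13) = 3.2190%.
1 + r = 1.03219 / 1.04410 = 0.988593
After-tax real rate = 0.988593 − 1 → -1.14%.

-1.14%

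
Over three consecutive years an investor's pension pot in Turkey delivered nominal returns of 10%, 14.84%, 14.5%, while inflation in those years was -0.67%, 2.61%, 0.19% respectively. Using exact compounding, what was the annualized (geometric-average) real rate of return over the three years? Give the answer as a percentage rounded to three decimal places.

Compound the nominal returns: 1.1000 × 1.1484 × 1.1450 = 1.44640980.
Compound inflation: 0.9933 × 1.0261 × 1.0019 = 1.02116166.
Deflate: 1.44640980 / 1.02116166 = 1.41643567.
Annualized real rate = 1.41643567^(1/3) − 1 = 12.3050% → 12.305%.

12.305%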